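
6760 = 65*104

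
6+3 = 9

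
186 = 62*3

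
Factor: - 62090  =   - 2^1*5^1*7^1* 887^1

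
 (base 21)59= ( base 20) 5E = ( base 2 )1110010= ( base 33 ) 3F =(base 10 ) 114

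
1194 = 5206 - 4012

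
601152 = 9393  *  64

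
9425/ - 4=  -  2357+3/4 = -2356.25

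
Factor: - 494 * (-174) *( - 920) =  - 79079520=-2^5*3^1*5^1*13^1*19^1 * 23^1*29^1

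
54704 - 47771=6933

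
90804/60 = 1513 + 2/5=1513.40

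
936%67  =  65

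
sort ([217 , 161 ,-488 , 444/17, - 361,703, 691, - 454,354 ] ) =[ - 488 ,-454,-361,444/17, 161,217, 354,  691, 703]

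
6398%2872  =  654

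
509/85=509/85 = 5.99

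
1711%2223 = 1711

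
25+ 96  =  121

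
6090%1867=489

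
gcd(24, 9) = 3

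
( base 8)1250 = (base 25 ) 125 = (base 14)368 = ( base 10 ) 680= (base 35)jf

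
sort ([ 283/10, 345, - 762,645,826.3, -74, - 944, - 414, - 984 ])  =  [ - 984, - 944, - 762, - 414, - 74, 283/10, 345, 645, 826.3 ]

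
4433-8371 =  - 3938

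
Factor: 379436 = 2^2*29^1*3271^1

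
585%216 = 153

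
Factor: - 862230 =-2^1*3^1*5^1*41^1*701^1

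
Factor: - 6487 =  - 13^1  *  499^1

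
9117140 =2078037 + 7039103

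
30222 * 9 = 271998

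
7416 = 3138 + 4278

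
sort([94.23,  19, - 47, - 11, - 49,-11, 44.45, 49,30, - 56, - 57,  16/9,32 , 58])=[ - 57, - 56, - 49, - 47, - 11, - 11 , 16/9, 19,30,32, 44.45,49,58,94.23 ] 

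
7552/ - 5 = - 7552/5 = - 1510.40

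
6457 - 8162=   -  1705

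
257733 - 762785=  - 505052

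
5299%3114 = 2185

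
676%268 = 140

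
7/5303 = 7/5303=0.00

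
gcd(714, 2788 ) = 34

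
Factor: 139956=2^2*3^1 *107^1*109^1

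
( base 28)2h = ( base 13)58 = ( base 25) 2n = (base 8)111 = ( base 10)73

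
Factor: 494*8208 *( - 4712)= -2^8*3^3* 13^1*19^3 * 31^1 = - 19105991424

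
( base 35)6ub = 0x20db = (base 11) 6357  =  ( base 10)8411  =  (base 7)33344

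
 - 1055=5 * ( - 211)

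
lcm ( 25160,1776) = 150960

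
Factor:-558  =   - 2^1*3^2*31^1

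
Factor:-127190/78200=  - 553/340 = - 2^( - 2 )*5^ ( - 1 )*7^1*17^( - 1)*79^1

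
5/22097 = 5/22097  =  0.00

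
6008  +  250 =6258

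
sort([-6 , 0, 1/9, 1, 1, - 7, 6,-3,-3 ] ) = [-7 , - 6,  -  3, - 3,0, 1/9,1, 1, 6 ] 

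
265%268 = 265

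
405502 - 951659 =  -546157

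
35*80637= 2822295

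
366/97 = 3 + 75/97 = 3.77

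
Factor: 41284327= 7^1*5897761^1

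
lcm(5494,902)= 60434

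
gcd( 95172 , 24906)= 42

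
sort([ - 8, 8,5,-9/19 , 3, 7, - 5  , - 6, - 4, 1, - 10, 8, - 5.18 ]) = [ - 10, - 8, - 6,  -  5.18, - 5, - 4, - 9/19, 1, 3, 5, 7,  8 , 8]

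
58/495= 58/495 =0.12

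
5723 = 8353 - 2630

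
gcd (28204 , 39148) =4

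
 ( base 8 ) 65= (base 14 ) 3B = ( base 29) 1O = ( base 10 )53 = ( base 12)45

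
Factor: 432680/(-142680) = -3^(-1)*41^(  -  1)*373^1 = - 373/123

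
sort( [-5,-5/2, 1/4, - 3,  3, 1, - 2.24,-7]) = [ - 7, - 5,- 3, - 5/2,-2.24,1/4, 1, 3 ] 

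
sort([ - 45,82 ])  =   [ - 45,82 ]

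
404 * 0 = 0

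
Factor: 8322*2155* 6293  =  2^1*3^1*5^1*7^1*19^1 * 29^1 * 31^1*73^1 * 431^1 =112858095630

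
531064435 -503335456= 27728979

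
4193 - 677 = 3516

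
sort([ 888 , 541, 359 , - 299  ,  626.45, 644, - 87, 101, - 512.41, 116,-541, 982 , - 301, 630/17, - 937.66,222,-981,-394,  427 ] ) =[-981 ,- 937.66, - 541, - 512.41,-394, - 301, - 299,-87,630/17, 101,116,222, 359, 427,541, 626.45 , 644,  888,982]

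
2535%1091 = 353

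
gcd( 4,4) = 4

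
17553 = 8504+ 9049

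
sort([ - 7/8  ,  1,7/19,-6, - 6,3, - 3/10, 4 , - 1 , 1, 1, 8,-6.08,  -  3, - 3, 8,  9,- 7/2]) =[ - 6.08, - 6, - 6,-7/2, - 3,- 3,-1, - 7/8,-3/10, 7/19,1,  1 , 1, 3, 4, 8, 8,  9] 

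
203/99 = 2 + 5/99 = 2.05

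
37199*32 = 1190368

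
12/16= 3/4 = 0.75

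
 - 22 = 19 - 41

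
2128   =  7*304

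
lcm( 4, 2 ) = 4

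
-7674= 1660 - 9334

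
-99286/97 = -99286/97 = - 1023.57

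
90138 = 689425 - 599287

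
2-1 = 1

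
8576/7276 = 2144/1819= 1.18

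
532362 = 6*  88727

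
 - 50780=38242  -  89022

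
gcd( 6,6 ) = 6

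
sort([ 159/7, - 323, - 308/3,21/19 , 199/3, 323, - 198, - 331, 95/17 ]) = [ - 331, - 323, - 198,- 308/3, 21/19,95/17, 159/7, 199/3, 323]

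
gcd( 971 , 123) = 1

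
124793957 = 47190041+77603916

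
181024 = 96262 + 84762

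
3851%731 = 196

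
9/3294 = 1/366 =0.00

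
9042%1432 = 450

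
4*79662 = 318648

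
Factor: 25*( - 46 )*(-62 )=71300 = 2^2*5^2*23^1 * 31^1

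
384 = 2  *192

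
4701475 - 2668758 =2032717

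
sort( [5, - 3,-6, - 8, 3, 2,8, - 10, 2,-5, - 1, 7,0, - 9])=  [ - 10, - 9 ,- 8, - 6, - 5, - 3, - 1,0,2,2,3, 5,7,8 ] 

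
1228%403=19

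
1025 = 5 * 205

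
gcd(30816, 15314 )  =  2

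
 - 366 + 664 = 298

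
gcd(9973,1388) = 1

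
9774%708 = 570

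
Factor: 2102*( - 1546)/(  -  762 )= 2^1*3^(-1)*127^(  -  1)*773^1 * 1051^1 = 1624846/381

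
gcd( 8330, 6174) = 98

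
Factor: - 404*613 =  - 2^2*101^1*613^1 = - 247652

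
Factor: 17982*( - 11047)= -198647154  =  - 2^1*3^5*37^1*11047^1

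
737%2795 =737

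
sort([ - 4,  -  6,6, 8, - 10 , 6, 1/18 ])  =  [  -  10 , -6, - 4,1/18, 6, 6, 8]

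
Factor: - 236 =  - 2^2 *59^1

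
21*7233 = 151893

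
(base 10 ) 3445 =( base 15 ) 104A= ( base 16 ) D75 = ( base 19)9a6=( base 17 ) BFB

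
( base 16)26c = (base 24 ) 11k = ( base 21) 18B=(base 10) 620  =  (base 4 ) 21230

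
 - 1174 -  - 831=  -343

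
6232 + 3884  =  10116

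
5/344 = 5/344 = 0.01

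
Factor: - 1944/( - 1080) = 9/5 = 3^2*5^(-1)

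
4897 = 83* 59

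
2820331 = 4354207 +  - 1533876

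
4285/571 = 7  +  288/571 = 7.50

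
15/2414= 15/2414 = 0.01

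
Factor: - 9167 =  - 89^1*103^1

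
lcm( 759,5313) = 5313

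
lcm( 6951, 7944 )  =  55608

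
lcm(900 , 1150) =20700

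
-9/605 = - 1 + 596/605 = -0.01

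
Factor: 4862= 2^1*11^1* 13^1*17^1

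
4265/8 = 4265/8 = 533.12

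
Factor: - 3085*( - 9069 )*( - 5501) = - 153906235365 = - 3^1*5^1*617^1*3023^1*5501^1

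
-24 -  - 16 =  - 8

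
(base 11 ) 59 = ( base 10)64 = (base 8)100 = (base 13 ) 4C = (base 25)2E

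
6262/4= 1565 + 1/2  =  1565.50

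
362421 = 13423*27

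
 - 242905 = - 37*6565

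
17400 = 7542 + 9858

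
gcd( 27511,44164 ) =61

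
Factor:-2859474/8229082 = -3^1*43^( - 1 )*103^(  -  1)*929^(-1 )*476579^1= -1429737/4114541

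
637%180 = 97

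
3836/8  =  959/2 =479.50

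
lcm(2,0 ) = 0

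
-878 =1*(  -  878 )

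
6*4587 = 27522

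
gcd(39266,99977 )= 1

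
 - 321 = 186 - 507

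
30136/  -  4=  - 7534/1 = - 7534.00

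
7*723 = 5061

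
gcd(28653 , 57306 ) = 28653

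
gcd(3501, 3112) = 389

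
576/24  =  24= 24.00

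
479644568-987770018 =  - 508125450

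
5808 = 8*726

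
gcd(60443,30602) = 1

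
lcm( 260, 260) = 260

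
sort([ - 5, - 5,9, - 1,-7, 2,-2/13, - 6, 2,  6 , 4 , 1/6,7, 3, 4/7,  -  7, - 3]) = [- 7,-7, - 6, -5, - 5, - 3, - 1,  -  2/13,1/6, 4/7, 2,2, 3, 4, 6, 7,  9 ] 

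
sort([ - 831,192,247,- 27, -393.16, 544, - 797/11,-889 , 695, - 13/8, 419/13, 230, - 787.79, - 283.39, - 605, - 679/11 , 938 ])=[ - 889, - 831, - 787.79,-605, - 393.16, - 283.39, -797/11, - 679/11, - 27,  -  13/8, 419/13, 192, 230,247, 544, 695 , 938 ] 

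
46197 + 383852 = 430049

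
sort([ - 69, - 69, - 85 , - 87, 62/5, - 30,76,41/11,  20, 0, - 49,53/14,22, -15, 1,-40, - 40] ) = [ - 87, - 85, - 69, - 69, - 49, - 40, - 40, - 30,-15,0,  1,41/11, 53/14,62/5,  20,22,  76] 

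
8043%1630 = 1523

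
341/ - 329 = -2+317/329 = - 1.04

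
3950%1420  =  1110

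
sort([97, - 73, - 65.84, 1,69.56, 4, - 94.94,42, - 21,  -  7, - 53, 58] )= [ - 94.94, - 73,-65.84,-53, - 21, - 7,1, 4, 42 , 58,69.56,97]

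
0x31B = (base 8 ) 1433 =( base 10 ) 795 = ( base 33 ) o3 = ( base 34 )ND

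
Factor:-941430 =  - 2^1*3^1* 5^1*7^1*4483^1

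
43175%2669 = 471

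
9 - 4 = 5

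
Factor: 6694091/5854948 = 2^(-2 )*11^( - 2 )*12097^ (-1 )*6694091^1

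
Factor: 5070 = 2^1*3^1*5^1*13^2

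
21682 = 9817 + 11865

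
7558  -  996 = 6562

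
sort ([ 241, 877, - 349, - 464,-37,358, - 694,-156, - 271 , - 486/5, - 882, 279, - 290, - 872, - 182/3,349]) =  [ - 882, - 872, - 694, - 464, - 349,-290,-271, -156, - 486/5 ,-182/3, - 37, 241, 279,349, 358, 877 ]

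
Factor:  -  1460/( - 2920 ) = 2^(-1) = 1/2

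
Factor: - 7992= - 2^3 * 3^3*37^1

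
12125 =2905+9220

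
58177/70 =8311/10=831.10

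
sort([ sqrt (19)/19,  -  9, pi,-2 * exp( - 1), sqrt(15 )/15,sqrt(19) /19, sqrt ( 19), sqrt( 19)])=[ - 9,  -  2*exp(  -  1),sqrt( 19)/19,sqrt(19)/19, sqrt( 15)/15, pi, sqrt(19), sqrt( 19)]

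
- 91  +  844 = 753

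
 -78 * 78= - 6084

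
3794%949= 947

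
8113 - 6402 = 1711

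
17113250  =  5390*3175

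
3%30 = 3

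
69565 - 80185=-10620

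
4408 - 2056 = 2352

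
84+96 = 180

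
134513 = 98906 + 35607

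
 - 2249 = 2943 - 5192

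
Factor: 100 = 2^2*5^2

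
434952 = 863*504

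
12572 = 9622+2950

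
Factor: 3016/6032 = 2^ (-1) = 1/2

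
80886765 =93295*867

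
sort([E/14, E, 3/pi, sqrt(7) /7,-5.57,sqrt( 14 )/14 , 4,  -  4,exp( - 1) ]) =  [-5.57,  -  4 , E/14, sqrt(14) /14 , exp(-1) , sqrt( 7) /7, 3/pi  ,  E, 4] 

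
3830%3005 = 825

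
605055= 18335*33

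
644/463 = 644/463   =  1.39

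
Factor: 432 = 2^4*3^3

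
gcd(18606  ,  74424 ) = 18606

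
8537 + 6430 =14967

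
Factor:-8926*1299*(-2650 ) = 30726416100=2^2*3^1*5^2 * 53^1 * 433^1 * 4463^1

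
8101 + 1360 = 9461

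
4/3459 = 4/3459 = 0.00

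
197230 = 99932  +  97298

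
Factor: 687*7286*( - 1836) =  - 9190064952 = - 2^3 * 3^4*17^1*229^1*3643^1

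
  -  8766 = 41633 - 50399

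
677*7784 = 5269768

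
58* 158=9164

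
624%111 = 69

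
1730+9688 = 11418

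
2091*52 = 108732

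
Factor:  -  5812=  -2^2*1453^1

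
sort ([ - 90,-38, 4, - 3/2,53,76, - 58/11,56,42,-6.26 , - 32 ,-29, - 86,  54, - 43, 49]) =[ - 90, - 86 ,-43, - 38, -32,-29, - 6.26,- 58/11, - 3/2, 4, 42,  49, 53, 54  ,  56, 76 ]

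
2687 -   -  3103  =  5790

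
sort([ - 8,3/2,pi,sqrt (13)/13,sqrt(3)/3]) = [-8,sqrt(13 )/13, sqrt( 3) /3, 3/2,pi] 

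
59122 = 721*82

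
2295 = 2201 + 94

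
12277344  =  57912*212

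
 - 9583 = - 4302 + - 5281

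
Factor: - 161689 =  - 11^1*14699^1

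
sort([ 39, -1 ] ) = [-1, 39] 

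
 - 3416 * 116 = -396256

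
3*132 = 396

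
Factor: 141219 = 3^2*13^1 * 17^1*71^1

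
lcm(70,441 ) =4410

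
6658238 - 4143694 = 2514544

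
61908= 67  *924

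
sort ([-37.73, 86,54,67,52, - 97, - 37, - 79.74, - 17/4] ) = [ - 97, - 79.74,  -  37.73, - 37, - 17/4,52 , 54,67,  86] 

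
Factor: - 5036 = - 2^2*1259^1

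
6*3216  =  19296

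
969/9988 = 969/9988 = 0.10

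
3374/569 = 5 + 529/569=5.93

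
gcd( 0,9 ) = 9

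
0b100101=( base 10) 37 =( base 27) 1A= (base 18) 21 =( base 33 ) 14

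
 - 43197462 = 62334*( - 693 ) 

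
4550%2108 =334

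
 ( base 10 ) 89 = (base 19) 4D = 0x59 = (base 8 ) 131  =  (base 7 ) 155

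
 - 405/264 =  - 2 + 41/88= - 1.53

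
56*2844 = 159264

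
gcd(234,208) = 26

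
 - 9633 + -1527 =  -11160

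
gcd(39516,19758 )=19758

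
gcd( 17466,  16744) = 2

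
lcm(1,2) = 2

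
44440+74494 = 118934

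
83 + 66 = 149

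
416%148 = 120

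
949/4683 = 949/4683 = 0.20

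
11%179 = 11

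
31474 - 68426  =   - 36952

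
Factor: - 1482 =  - 2^1*3^1*13^1*19^1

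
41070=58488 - 17418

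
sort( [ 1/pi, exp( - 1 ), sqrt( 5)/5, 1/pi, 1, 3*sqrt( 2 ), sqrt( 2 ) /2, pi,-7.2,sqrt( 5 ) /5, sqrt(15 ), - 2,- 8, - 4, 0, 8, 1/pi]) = [-8, - 7.2, - 4, - 2, 0, 1/pi, 1/pi, 1/pi , exp(  -  1 ), sqrt( 5 ) /5, sqrt (5 ) /5, sqrt( 2)/2, 1 , pi,sqrt( 15 ), 3*sqrt(2),8 ] 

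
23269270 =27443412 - 4174142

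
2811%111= 36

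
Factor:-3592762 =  - 2^1*79^1*22739^1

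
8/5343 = 8/5343 = 0.00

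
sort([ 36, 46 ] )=[ 36,46]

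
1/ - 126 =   -  1/126=-0.01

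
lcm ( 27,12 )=108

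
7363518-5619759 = 1743759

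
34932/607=34932/607= 57.55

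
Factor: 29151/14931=3^(-1)*7^( - 1 )*41^1 = 41/21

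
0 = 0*6226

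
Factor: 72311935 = 5^1 * 29^1*149^1*3347^1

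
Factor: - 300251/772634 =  - 2^( - 1 )  *7^1*37^( - 1 )*53^ (- 1 )* 59^1*197^( - 1)*727^1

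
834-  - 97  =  931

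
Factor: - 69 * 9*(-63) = 39123 = 3^5*7^1*23^1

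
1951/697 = 2 + 557/697= 2.80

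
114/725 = 114/725 = 0.16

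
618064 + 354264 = 972328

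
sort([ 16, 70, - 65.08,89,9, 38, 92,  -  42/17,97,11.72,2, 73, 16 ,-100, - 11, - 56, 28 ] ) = [ - 100,  -  65.08, - 56,-11,-42/17,2, 9,11.72,16,16,28,38,70,73, 89,92, 97]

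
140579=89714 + 50865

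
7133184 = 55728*128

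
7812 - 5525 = 2287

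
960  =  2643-1683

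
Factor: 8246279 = 31^1*266009^1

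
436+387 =823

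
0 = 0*96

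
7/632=7/632 = 0.01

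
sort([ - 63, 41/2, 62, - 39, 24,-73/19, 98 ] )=[ - 63, - 39, - 73/19, 41/2, 24, 62 , 98 ] 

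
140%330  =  140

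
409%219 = 190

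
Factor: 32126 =2^1*16063^1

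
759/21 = 253/7  =  36.14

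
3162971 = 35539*89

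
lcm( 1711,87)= 5133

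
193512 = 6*32252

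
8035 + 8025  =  16060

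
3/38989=3/38989 =0.00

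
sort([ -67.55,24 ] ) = [ - 67.55,24] 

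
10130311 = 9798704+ 331607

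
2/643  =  2/643 = 0.00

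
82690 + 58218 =140908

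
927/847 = 1 + 80/847 = 1.09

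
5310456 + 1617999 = 6928455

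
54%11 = 10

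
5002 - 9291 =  - 4289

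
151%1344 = 151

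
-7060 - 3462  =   - 10522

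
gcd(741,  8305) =1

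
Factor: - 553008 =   -  2^4*3^1*41^1 * 281^1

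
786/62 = 393/31=12.68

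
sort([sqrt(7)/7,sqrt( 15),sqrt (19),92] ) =[ sqrt(7) /7, sqrt( 15) , sqrt(19),92]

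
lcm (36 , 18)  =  36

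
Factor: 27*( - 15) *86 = -34830 = - 2^1 * 3^4*  5^1 * 43^1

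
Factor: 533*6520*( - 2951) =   -  10255197160 =- 2^3*5^1*13^2*41^1 * 163^1*227^1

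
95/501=95/501 = 0.19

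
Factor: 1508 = 2^2 *13^1*29^1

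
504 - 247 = 257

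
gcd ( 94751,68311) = 1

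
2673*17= 45441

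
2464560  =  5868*420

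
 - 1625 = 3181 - 4806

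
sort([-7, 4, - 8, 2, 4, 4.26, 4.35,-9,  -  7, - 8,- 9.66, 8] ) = [ - 9.66 , - 9,  -  8 , - 8, - 7, - 7, 2,  4,4, 4.26, 4.35, 8] 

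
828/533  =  1 + 295/533 = 1.55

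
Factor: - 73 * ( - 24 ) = 2^3*3^1*73^1 = 1752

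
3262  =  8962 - 5700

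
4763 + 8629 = 13392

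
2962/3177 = 2962/3177= 0.93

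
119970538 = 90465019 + 29505519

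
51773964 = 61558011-9784047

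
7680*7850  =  60288000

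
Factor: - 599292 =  - 2^2*3^3*31^1 * 179^1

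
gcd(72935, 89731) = 1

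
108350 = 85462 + 22888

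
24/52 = 6/13 = 0.46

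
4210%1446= 1318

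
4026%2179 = 1847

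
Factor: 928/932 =2^3*29^1*233^(-1) = 232/233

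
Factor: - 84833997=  - 3^1*761^1*37159^1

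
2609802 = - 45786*(- 57)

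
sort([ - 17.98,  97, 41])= [ - 17.98, 41,97] 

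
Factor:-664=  - 2^3 * 83^1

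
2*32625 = 65250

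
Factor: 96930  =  2^1 * 3^3*5^1*359^1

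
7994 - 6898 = 1096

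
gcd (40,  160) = 40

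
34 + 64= 98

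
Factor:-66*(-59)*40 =155760 = 2^4*3^1*5^1*11^1*59^1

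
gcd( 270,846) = 18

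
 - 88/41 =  - 3+35/41 = -2.15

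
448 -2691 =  - 2243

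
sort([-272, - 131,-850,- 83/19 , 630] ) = [-850,-272, - 131, -83/19,630]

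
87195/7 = 87195/7  =  12456.43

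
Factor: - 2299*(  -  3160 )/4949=7264840/4949 = 2^3 * 5^1*7^( - 2)*11^2*19^1*79^1* 101^( - 1)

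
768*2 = 1536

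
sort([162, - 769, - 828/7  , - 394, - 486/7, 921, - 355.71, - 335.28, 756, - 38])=[ - 769, - 394, - 355.71, - 335.28,-828/7, - 486/7, - 38,162, 756,921 ]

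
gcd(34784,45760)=32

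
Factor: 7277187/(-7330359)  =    -  29^( - 1) * 109^( - 1 ) *773^ (-1) * 2425729^1 = - 2425729/2443453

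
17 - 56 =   -  39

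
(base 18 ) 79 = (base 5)1020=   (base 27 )50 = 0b10000111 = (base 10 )135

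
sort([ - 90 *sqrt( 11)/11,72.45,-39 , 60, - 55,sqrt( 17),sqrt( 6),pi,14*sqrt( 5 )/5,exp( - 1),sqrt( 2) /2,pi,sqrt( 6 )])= [-55, - 39, - 90*sqrt ( 11 )/11,exp( - 1 ),sqrt( 2) /2,sqrt(6 ),sqrt(6) , pi,pi, sqrt(17), 14*sqrt(5 ) /5, 60, 72.45]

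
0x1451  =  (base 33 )4PK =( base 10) 5201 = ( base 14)1c77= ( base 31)5co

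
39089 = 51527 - 12438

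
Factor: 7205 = 5^1*11^1*131^1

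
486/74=243/37 =6.57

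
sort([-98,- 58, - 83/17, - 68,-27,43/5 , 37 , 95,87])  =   [  -  98, - 68,-58,- 27, - 83/17, 43/5,37,87, 95 ]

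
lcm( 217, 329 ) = 10199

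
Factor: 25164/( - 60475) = - 2^2* 3^3*5^( - 2)*41^( -1)*59^( - 1)*233^1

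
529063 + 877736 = 1406799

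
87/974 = 87/974 =0.09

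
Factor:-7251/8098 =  - 2^( - 1 )* 3^1 * 2417^1*4049^(  -  1)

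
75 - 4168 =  - 4093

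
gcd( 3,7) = 1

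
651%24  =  3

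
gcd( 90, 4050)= 90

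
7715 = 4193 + 3522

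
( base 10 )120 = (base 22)5a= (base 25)4k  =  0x78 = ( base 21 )5F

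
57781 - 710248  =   - 652467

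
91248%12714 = 2250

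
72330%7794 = 2184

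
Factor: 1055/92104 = 2^ (-3)*5^1*29^(- 1)*211^1*397^( - 1 ) 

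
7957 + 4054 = 12011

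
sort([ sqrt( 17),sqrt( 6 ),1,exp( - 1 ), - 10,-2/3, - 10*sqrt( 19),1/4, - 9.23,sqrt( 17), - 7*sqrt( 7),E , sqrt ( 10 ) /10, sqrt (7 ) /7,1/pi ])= [-10 * sqrt( 19 ), - 7*sqrt( 7 ), - 10, - 9.23, - 2/3,1/4,sqrt( 10)/10, 1/pi,exp( - 1 ),  sqrt(7) /7,1 , sqrt( 6 ), E, sqrt(17),sqrt( 17 ) ] 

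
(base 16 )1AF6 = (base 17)16f0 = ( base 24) bne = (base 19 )1025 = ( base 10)6902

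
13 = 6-  -  7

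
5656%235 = 16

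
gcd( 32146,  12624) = 2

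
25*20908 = 522700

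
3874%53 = 5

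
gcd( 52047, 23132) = 5783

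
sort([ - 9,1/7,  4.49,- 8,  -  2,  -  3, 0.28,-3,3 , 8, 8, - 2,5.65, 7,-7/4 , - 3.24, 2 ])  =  [ - 9,-8,-3.24,  -  3,-3, -2, - 2, - 7/4,1/7 , 0.28, 2, 3, 4.49 , 5.65,7 , 8,8 ] 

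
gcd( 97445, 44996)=1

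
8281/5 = 1656 + 1/5=1656.20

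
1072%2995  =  1072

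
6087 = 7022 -935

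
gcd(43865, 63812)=1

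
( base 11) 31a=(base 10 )384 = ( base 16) 180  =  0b110000000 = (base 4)12000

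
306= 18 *17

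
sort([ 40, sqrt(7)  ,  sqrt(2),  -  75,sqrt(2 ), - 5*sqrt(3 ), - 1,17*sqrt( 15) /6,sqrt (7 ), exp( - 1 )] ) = [ - 75 , - 5*sqrt(3),- 1, exp ( - 1), sqrt( 2 ),  sqrt(2), sqrt( 7), sqrt( 7 ), 17*sqrt(15 ) /6, 40]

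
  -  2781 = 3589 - 6370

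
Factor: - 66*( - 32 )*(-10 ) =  - 2^7*3^1*5^1  *  11^1 = - 21120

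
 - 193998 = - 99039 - 94959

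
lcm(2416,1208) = 2416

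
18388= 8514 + 9874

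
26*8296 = 215696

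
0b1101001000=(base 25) 18f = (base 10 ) 840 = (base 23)1DC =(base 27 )143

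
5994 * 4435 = 26583390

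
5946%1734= 744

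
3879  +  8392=12271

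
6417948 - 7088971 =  - 671023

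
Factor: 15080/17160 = 29/33 = 3^( - 1) * 11^( - 1)*29^1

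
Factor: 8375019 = 3^1*2791673^1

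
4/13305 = 4/13305= 0.00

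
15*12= 180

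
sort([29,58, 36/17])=[36/17, 29,58]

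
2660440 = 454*5860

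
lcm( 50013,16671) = 50013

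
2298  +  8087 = 10385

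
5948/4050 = 2974/2025 = 1.47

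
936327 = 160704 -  - 775623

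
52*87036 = 4525872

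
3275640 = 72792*45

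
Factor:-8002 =-2^1*4001^1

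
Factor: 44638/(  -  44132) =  - 2^( - 1)*17^( - 1)*59^( - 1 )*2029^1=   - 2029/2006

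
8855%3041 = 2773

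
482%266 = 216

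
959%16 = 15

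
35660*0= 0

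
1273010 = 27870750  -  26597740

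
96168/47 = 96168/47 =2046.13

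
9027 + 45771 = 54798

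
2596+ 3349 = 5945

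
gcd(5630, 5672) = 2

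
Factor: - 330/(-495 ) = 2^1*3^( - 1 )  =  2/3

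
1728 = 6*288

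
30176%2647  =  1059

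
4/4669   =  4/4669 =0.00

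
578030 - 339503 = 238527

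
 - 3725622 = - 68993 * 54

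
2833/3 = 2833/3 = 944.33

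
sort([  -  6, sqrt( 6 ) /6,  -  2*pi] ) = [ - 2*pi,- 6,  sqrt(6 ) /6]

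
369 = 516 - 147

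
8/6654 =4/3327 = 0.00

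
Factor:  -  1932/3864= -1/2 = - 2^(-1)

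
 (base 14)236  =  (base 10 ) 440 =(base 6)2012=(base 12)308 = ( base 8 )670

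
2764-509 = 2255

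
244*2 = 488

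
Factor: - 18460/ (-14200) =13/10 = 2^(  -  1 )*5^( -1)*13^1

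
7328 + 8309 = 15637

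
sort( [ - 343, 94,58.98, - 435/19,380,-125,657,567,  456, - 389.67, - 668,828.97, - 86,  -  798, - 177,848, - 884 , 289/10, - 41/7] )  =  [-884, - 798 ,-668,  -  389.67, - 343, - 177, - 125,-86, - 435/19, - 41/7, 289/10, 58.98,94, 380,456,567, 657,828.97, 848]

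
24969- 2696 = 22273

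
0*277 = 0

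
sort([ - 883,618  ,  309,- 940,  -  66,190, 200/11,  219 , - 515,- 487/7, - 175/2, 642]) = [ - 940,-883, - 515, - 175/2, - 487/7, - 66, 200/11,190,219,309,618,642]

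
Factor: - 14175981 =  - 3^2*23^1*68483^1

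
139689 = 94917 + 44772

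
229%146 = 83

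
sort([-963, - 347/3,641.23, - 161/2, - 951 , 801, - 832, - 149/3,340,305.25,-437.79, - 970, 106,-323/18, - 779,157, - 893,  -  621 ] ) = [ - 970, - 963, - 951, - 893, - 832, - 779, - 621 , - 437.79 , -347/3, - 161/2, - 149/3, - 323/18,106, 157,  305.25, 340,641.23, 801 ]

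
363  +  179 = 542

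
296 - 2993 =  - 2697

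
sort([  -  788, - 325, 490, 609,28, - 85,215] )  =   [  -  788, - 325, - 85,28, 215, 490, 609] 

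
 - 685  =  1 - 686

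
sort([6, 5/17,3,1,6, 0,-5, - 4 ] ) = [ - 5,-4, 0, 5/17, 1,3,6,6 ] 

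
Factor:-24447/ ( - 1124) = 87/4 = 2^(-2 )  *  3^1*29^1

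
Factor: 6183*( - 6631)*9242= - 2^1* 3^3 * 19^1*229^1*349^1*4621^1 =-378917129466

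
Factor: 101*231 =3^1*7^1*11^1*101^1 = 23331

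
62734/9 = 62734/9 = 6970.44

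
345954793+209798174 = 555752967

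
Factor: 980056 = 2^3*7^1*11^1*37^1*43^1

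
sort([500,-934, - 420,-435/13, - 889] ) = [  -  934,-889, - 420,-435/13 , 500]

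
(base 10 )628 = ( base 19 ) 1E1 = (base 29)LJ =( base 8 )1164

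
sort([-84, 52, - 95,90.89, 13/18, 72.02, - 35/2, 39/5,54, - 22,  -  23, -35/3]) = [-95, - 84, - 23, - 22,-35/2, - 35/3, 13/18, 39/5,52,  54,72.02, 90.89 ]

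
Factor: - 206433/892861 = - 3^2 * 22937^1*892861^(-1)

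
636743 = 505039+131704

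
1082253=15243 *71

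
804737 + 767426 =1572163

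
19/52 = 19/52= 0.37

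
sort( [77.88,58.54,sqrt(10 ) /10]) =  [ sqrt( 10)/10,  58.54,77.88 ] 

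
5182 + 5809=10991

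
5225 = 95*55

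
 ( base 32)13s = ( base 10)1148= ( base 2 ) 10001111100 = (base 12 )7b8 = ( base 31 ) 161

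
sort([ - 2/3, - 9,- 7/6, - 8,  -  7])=[ - 9,-8 ,-7,-7/6, - 2/3] 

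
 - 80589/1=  - 80589 = - 80589.00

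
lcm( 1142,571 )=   1142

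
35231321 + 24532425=59763746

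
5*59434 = 297170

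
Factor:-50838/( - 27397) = 2^1*3^1*37^1*229^1*27397^( - 1)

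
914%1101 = 914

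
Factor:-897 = - 3^1 * 13^1*23^1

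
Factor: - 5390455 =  - 5^1*7^1*233^1 * 661^1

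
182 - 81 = 101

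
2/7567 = 2/7567 = 0.00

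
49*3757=184093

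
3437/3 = 1145+2/3= 1145.67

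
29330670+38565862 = 67896532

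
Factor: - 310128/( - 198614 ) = 11928/7639 = 2^3*3^1*7^1*71^1*7639^(-1) 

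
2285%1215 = 1070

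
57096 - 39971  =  17125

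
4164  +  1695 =5859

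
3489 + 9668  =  13157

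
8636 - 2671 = 5965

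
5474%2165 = 1144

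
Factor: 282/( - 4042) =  - 3/43 = - 3^1 * 43^( - 1)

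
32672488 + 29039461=61711949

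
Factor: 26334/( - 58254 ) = -3^1* 11^1*73^(-1) = - 33/73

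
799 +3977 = 4776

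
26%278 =26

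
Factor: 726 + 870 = 1596 = 2^2*3^1 * 7^1*19^1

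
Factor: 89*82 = 7298 = 2^1*41^1 * 89^1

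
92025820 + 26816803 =118842623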